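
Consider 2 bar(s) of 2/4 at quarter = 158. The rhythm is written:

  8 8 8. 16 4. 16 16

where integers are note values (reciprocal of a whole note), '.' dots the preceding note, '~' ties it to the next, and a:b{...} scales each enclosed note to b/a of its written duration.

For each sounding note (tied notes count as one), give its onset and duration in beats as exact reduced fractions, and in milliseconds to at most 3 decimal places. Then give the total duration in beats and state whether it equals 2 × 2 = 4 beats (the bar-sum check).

1) 0.0ms=0b +189.873ms=1/2b
2) 189.873ms=1/2b +189.873ms=1/2b
3) 379.747ms=1b +284.81ms=3/4b
4) 664.557ms=7/4b +94.937ms=1/4b
5) 759.494ms=2b +569.62ms=3/2b
6) 1329.114ms=7/2b +94.937ms=1/4b
7) 1424.051ms=15/4b +94.937ms=1/4b
Σ=4b of 4 (158bpm 2/4) — PASS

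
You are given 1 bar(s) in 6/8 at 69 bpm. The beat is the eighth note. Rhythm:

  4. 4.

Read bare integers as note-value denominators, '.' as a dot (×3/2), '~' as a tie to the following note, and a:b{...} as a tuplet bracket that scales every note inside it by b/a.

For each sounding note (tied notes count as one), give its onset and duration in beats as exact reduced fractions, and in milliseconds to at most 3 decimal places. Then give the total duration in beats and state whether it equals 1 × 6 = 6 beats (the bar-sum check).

1) 0.0ms=0b +2608.696ms=3b
2) 2608.696ms=3b +2608.696ms=3b
Σ=6b of 6 (69bpm 6/8) — PASS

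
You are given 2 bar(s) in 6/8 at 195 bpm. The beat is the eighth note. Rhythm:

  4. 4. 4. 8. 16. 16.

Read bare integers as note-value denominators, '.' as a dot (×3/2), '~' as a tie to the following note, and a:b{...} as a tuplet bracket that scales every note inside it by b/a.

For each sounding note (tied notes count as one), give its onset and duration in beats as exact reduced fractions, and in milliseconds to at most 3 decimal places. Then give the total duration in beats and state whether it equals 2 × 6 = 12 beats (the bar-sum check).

1) 0.0ms=0b +923.077ms=3b
2) 923.077ms=3b +923.077ms=3b
3) 1846.154ms=6b +923.077ms=3b
4) 2769.231ms=9b +461.538ms=3/2b
5) 3230.769ms=21/2b +230.769ms=3/4b
6) 3461.538ms=45/4b +230.769ms=3/4b
Σ=12b of 12 (195bpm 6/8) — PASS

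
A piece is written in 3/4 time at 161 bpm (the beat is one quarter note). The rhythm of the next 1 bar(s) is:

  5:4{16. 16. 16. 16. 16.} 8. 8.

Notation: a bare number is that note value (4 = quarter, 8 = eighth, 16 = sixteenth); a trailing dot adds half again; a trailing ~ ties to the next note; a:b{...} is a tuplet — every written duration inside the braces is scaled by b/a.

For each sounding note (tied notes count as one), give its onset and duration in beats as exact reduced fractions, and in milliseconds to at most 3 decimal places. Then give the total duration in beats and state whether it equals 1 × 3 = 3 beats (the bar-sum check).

1) 0.0ms=0b +111.801ms=3/10b
2) 111.801ms=3/10b +111.801ms=3/10b
3) 223.602ms=3/5b +111.801ms=3/10b
4) 335.404ms=9/10b +111.801ms=3/10b
5) 447.205ms=6/5b +111.801ms=3/10b
6) 559.006ms=3/2b +279.503ms=3/4b
7) 838.509ms=9/4b +279.503ms=3/4b
Σ=3b of 3 (161bpm 3/4) — PASS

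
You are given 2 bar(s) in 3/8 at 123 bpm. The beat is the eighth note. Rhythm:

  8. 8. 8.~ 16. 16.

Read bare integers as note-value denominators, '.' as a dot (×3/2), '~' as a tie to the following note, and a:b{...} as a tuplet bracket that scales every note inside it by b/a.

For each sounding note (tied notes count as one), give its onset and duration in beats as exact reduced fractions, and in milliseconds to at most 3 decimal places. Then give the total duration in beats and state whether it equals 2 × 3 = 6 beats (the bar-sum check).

1) 0.0ms=0b +731.707ms=3/2b
2) 731.707ms=3/2b +731.707ms=3/2b
3) 1463.415ms=3b +1097.561ms=9/4b
4) 2560.976ms=21/4b +365.854ms=3/4b
Σ=6b of 6 (123bpm 3/8) — PASS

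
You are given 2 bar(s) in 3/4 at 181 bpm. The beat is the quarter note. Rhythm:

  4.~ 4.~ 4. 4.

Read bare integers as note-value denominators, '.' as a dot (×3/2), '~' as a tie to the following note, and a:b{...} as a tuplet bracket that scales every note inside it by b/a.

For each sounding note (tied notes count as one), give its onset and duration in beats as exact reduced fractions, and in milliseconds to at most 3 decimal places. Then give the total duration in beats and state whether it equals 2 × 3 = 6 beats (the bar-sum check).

1) 0.0ms=0b +1491.713ms=9/2b
2) 1491.713ms=9/2b +497.238ms=3/2b
Σ=6b of 6 (181bpm 3/4) — PASS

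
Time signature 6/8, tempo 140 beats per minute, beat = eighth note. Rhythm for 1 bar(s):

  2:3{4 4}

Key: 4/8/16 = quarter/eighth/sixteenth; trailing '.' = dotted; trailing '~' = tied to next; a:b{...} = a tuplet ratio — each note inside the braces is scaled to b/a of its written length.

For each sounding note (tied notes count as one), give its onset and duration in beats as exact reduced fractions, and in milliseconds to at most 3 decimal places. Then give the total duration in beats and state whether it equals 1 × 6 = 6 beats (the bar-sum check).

1) 0.0ms=0b +1285.714ms=3b
2) 1285.714ms=3b +1285.714ms=3b
Σ=6b of 6 (140bpm 6/8) — PASS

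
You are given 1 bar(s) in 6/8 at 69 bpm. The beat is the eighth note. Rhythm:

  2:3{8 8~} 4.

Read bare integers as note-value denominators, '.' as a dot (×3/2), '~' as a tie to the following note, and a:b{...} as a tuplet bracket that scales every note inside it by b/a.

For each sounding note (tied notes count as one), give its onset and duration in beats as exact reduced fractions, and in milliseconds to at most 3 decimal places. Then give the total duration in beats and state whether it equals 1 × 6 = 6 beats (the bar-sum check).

1) 0.0ms=0b +1304.348ms=3/2b
2) 1304.348ms=3/2b +3913.043ms=9/2b
Σ=6b of 6 (69bpm 6/8) — PASS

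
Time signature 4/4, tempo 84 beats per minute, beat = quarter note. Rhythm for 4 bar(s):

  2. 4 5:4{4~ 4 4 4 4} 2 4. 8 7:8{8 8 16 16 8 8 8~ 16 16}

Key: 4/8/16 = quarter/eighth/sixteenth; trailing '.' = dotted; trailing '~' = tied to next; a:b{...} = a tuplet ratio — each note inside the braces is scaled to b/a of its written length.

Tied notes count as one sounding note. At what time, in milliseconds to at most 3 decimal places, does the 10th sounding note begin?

note 10 onset = 12b = 8571.429ms

1. 0.0ms @ 0 + 2142.857ms (3)
2. 2142.857ms @ 3 + 714.286ms (1)
3. 2857.143ms @ 4 + 1142.857ms (8/5)
4. 4000.0ms @ 28/5 + 571.429ms (4/5)
5. 4571.429ms @ 32/5 + 571.429ms (4/5)
6. 5142.857ms @ 36/5 + 571.429ms (4/5)
7. 5714.286ms @ 8 + 1428.571ms (2)
8. 7142.857ms @ 10 + 1071.429ms (3/2)
9. 8214.286ms @ 23/2 + 357.143ms (1/2)
10. 8571.429ms @ 12 + 408.163ms (4/7)
11. 8979.592ms @ 88/7 + 408.163ms (4/7)
12. 9387.755ms @ 92/7 + 204.082ms (2/7)
13. 9591.837ms @ 94/7 + 204.082ms (2/7)
14. 9795.918ms @ 96/7 + 408.163ms (4/7)
15. 10204.082ms @ 100/7 + 408.163ms (4/7)
16. 10612.245ms @ 104/7 + 612.245ms (6/7)
17. 11224.49ms @ 110/7 + 204.082ms (2/7)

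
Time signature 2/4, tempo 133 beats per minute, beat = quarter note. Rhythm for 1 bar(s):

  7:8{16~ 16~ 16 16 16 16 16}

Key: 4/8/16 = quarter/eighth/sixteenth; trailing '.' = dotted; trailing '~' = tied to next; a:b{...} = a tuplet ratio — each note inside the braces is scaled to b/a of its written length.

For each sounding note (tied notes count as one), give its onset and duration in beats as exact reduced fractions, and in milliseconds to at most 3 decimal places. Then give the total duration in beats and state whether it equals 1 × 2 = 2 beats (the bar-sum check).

1) 0.0ms=0b +386.681ms=6/7b
2) 386.681ms=6/7b +128.894ms=2/7b
3) 515.575ms=8/7b +128.894ms=2/7b
4) 644.468ms=10/7b +128.894ms=2/7b
5) 773.362ms=12/7b +128.894ms=2/7b
Σ=2b of 2 (133bpm 2/4) — PASS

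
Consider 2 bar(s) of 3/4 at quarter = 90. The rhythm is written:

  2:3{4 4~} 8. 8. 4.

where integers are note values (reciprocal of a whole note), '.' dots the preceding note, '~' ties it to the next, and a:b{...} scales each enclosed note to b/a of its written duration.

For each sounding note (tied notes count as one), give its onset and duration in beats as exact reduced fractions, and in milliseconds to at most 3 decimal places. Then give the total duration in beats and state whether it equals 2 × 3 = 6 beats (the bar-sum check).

1) 0.0ms=0b +1000.0ms=3/2b
2) 1000.0ms=3/2b +1500.0ms=9/4b
3) 2500.0ms=15/4b +500.0ms=3/4b
4) 3000.0ms=9/2b +1000.0ms=3/2b
Σ=6b of 6 (90bpm 3/4) — PASS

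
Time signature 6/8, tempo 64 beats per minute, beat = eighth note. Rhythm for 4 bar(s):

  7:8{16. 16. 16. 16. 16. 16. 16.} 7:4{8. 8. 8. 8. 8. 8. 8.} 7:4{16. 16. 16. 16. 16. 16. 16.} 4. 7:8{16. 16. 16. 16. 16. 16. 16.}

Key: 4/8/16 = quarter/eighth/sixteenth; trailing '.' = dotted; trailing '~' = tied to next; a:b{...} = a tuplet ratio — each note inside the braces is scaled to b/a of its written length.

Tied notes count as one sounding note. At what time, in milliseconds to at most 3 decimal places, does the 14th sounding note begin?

note 14 onset = 78/7b = 10446.429ms

1. 0.0ms @ 0 + 803.571ms (6/7)
2. 803.571ms @ 6/7 + 803.571ms (6/7)
3. 1607.143ms @ 12/7 + 803.571ms (6/7)
4. 2410.714ms @ 18/7 + 803.571ms (6/7)
5. 3214.286ms @ 24/7 + 803.571ms (6/7)
6. 4017.857ms @ 30/7 + 803.571ms (6/7)
7. 4821.429ms @ 36/7 + 803.571ms (6/7)
8. 5625.0ms @ 6 + 803.571ms (6/7)
9. 6428.571ms @ 48/7 + 803.571ms (6/7)
10. 7232.143ms @ 54/7 + 803.571ms (6/7)
11. 8035.714ms @ 60/7 + 803.571ms (6/7)
12. 8839.286ms @ 66/7 + 803.571ms (6/7)
13. 9642.857ms @ 72/7 + 803.571ms (6/7)
14. 10446.429ms @ 78/7 + 803.571ms (6/7)
15. 11250.0ms @ 12 + 401.786ms (3/7)
16. 11651.786ms @ 87/7 + 401.786ms (3/7)
17. 12053.571ms @ 90/7 + 401.786ms (3/7)
18. 12455.357ms @ 93/7 + 401.786ms (3/7)
19. 12857.143ms @ 96/7 + 401.786ms (3/7)
20. 13258.929ms @ 99/7 + 401.786ms (3/7)
21. 13660.714ms @ 102/7 + 401.786ms (3/7)
22. 14062.5ms @ 15 + 2812.5ms (3)
23. 16875.0ms @ 18 + 803.571ms (6/7)
24. 17678.571ms @ 132/7 + 803.571ms (6/7)
25. 18482.143ms @ 138/7 + 803.571ms (6/7)
26. 19285.714ms @ 144/7 + 803.571ms (6/7)
27. 20089.286ms @ 150/7 + 803.571ms (6/7)
28. 20892.857ms @ 156/7 + 803.571ms (6/7)
29. 21696.429ms @ 162/7 + 803.571ms (6/7)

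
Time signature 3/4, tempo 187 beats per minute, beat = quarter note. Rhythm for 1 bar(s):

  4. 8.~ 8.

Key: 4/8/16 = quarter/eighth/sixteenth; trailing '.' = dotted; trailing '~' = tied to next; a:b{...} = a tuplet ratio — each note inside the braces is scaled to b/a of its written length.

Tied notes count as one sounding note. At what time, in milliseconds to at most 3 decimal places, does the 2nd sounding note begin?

note 2 onset = 3/2b = 481.283ms

1. 0.0ms @ 0 + 481.283ms (3/2)
2. 481.283ms @ 3/2 + 481.283ms (3/2)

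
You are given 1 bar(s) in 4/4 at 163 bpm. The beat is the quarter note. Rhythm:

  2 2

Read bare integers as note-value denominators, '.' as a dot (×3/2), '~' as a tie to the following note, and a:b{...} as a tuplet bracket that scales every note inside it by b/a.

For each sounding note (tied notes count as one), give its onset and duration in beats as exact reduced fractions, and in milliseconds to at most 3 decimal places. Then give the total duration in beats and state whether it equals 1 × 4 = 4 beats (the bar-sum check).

1) 0.0ms=0b +736.196ms=2b
2) 736.196ms=2b +736.196ms=2b
Σ=4b of 4 (163bpm 4/4) — PASS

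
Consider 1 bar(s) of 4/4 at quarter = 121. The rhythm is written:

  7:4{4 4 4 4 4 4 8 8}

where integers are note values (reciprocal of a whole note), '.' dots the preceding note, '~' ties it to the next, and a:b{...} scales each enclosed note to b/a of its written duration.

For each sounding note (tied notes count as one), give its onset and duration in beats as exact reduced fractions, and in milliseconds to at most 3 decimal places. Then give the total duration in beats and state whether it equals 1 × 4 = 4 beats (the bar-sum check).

1) 0.0ms=0b +283.353ms=4/7b
2) 283.353ms=4/7b +283.353ms=4/7b
3) 566.706ms=8/7b +283.353ms=4/7b
4) 850.059ms=12/7b +283.353ms=4/7b
5) 1133.412ms=16/7b +283.353ms=4/7b
6) 1416.765ms=20/7b +283.353ms=4/7b
7) 1700.118ms=24/7b +141.677ms=2/7b
8) 1841.795ms=26/7b +141.677ms=2/7b
Σ=4b of 4 (121bpm 4/4) — PASS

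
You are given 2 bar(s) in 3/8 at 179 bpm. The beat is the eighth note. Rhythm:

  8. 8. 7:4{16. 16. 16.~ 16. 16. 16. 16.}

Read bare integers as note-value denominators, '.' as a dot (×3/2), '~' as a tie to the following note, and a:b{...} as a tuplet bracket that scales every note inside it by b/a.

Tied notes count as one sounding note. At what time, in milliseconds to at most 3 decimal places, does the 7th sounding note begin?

note 7 onset = 36/7b = 1723.863ms

1. 0.0ms @ 0 + 502.793ms (3/2)
2. 502.793ms @ 3/2 + 502.793ms (3/2)
3. 1005.587ms @ 3 + 143.655ms (3/7)
4. 1149.242ms @ 24/7 + 143.655ms (3/7)
5. 1292.897ms @ 27/7 + 287.31ms (6/7)
6. 1580.208ms @ 33/7 + 143.655ms (3/7)
7. 1723.863ms @ 36/7 + 143.655ms (3/7)
8. 1867.518ms @ 39/7 + 143.655ms (3/7)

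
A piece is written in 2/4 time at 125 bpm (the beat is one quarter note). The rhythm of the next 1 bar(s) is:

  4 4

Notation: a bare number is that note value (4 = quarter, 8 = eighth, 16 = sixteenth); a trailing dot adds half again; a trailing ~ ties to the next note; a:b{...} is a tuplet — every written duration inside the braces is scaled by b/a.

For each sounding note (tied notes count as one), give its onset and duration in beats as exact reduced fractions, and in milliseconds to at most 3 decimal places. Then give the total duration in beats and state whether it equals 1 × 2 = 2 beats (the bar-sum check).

1) 0.0ms=0b +480.0ms=1b
2) 480.0ms=1b +480.0ms=1b
Σ=2b of 2 (125bpm 2/4) — PASS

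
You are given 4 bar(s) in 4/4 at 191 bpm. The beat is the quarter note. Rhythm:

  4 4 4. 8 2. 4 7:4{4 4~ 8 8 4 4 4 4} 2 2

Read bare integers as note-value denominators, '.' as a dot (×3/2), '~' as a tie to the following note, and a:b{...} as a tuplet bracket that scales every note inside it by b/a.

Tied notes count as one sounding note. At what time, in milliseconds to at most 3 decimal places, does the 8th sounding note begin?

1. 0.0ms @ 0 + 314.136ms (1)
2. 314.136ms @ 1 + 314.136ms (1)
3. 628.272ms @ 2 + 471.204ms (3/2)
4. 1099.476ms @ 7/2 + 157.068ms (1/2)
5. 1256.545ms @ 4 + 942.408ms (3)
6. 2198.953ms @ 7 + 314.136ms (1)
7. 2513.089ms @ 8 + 179.506ms (4/7)
8. 2692.595ms @ 60/7 + 269.26ms (6/7)
9. 2961.855ms @ 66/7 + 89.753ms (2/7)
10. 3051.608ms @ 68/7 + 179.506ms (4/7)
11. 3231.114ms @ 72/7 + 179.506ms (4/7)
12. 3410.621ms @ 76/7 + 179.506ms (4/7)
13. 3590.127ms @ 80/7 + 179.506ms (4/7)
14. 3769.634ms @ 12 + 628.272ms (2)
15. 4397.906ms @ 14 + 628.272ms (2)

note 8 onset = 60/7b = 2692.595ms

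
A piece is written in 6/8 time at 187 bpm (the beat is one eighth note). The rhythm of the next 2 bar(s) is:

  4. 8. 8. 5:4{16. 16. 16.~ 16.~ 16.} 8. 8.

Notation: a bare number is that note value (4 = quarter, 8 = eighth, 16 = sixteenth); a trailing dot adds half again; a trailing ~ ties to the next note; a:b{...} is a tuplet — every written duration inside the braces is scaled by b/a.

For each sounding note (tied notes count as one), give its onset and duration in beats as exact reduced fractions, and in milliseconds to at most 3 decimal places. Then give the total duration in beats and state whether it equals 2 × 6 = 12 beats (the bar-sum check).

1) 0.0ms=0b +962.567ms=3b
2) 962.567ms=3b +481.283ms=3/2b
3) 1443.85ms=9/2b +481.283ms=3/2b
4) 1925.134ms=6b +192.513ms=3/5b
5) 2117.647ms=33/5b +192.513ms=3/5b
6) 2310.16ms=36/5b +577.54ms=9/5b
7) 2887.701ms=9b +481.283ms=3/2b
8) 3368.984ms=21/2b +481.283ms=3/2b
Σ=12b of 12 (187bpm 6/8) — PASS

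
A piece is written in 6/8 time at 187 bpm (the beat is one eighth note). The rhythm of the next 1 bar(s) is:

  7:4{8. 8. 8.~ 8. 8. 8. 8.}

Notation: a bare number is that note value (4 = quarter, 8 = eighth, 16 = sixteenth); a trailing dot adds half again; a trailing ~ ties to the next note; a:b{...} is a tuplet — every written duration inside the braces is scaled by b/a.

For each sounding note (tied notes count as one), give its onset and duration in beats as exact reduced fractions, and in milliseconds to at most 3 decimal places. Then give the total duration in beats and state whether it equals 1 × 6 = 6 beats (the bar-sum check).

1) 0.0ms=0b +275.019ms=6/7b
2) 275.019ms=6/7b +275.019ms=6/7b
3) 550.038ms=12/7b +550.038ms=12/7b
4) 1100.076ms=24/7b +275.019ms=6/7b
5) 1375.095ms=30/7b +275.019ms=6/7b
6) 1650.115ms=36/7b +275.019ms=6/7b
Σ=6b of 6 (187bpm 6/8) — PASS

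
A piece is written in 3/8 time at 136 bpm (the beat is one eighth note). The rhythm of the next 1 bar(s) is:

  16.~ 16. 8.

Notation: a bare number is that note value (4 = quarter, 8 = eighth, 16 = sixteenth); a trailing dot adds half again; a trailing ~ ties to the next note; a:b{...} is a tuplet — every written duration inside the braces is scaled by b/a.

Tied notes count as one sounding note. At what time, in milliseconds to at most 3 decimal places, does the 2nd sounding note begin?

1. 0.0ms @ 0 + 661.765ms (3/2)
2. 661.765ms @ 3/2 + 661.765ms (3/2)

note 2 onset = 3/2b = 661.765ms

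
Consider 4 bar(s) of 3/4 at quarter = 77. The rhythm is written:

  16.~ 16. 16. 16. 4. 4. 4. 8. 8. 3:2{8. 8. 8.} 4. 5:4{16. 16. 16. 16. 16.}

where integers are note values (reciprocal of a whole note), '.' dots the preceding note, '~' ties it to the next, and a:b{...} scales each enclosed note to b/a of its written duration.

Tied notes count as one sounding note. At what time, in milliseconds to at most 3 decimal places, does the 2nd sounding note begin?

note 2 onset = 3/4b = 584.416ms

1. 0.0ms @ 0 + 584.416ms (3/4)
2. 584.416ms @ 3/4 + 292.208ms (3/8)
3. 876.623ms @ 9/8 + 292.208ms (3/8)
4. 1168.831ms @ 3/2 + 1168.831ms (3/2)
5. 2337.662ms @ 3 + 1168.831ms (3/2)
6. 3506.494ms @ 9/2 + 1168.831ms (3/2)
7. 4675.325ms @ 6 + 584.416ms (3/4)
8. 5259.74ms @ 27/4 + 584.416ms (3/4)
9. 5844.156ms @ 15/2 + 389.61ms (1/2)
10. 6233.766ms @ 8 + 389.61ms (1/2)
11. 6623.377ms @ 17/2 + 389.61ms (1/2)
12. 7012.987ms @ 9 + 1168.831ms (3/2)
13. 8181.818ms @ 21/2 + 233.766ms (3/10)
14. 8415.584ms @ 54/5 + 233.766ms (3/10)
15. 8649.351ms @ 111/10 + 233.766ms (3/10)
16. 8883.117ms @ 57/5 + 233.766ms (3/10)
17. 9116.883ms @ 117/10 + 233.766ms (3/10)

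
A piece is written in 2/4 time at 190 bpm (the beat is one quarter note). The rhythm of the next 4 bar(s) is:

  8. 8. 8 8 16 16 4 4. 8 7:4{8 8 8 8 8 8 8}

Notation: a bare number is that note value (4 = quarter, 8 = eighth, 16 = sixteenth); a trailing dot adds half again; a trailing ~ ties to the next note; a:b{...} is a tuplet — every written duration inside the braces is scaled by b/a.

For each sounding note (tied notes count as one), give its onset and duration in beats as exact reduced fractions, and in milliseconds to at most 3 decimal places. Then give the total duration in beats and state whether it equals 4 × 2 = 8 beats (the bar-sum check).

1) 0.0ms=0b +236.842ms=3/4b
2) 236.842ms=3/4b +236.842ms=3/4b
3) 473.684ms=3/2b +157.895ms=1/2b
4) 631.579ms=2b +157.895ms=1/2b
5) 789.474ms=5/2b +78.947ms=1/4b
6) 868.421ms=11/4b +78.947ms=1/4b
7) 947.368ms=3b +315.789ms=1b
8) 1263.158ms=4b +473.684ms=3/2b
9) 1736.842ms=11/2b +157.895ms=1/2b
10) 1894.737ms=6b +90.226ms=2/7b
11) 1984.962ms=44/7b +90.226ms=2/7b
12) 2075.188ms=46/7b +90.226ms=2/7b
13) 2165.414ms=48/7b +90.226ms=2/7b
14) 2255.639ms=50/7b +90.226ms=2/7b
15) 2345.865ms=52/7b +90.226ms=2/7b
16) 2436.09ms=54/7b +90.226ms=2/7b
Σ=8b of 8 (190bpm 2/4) — PASS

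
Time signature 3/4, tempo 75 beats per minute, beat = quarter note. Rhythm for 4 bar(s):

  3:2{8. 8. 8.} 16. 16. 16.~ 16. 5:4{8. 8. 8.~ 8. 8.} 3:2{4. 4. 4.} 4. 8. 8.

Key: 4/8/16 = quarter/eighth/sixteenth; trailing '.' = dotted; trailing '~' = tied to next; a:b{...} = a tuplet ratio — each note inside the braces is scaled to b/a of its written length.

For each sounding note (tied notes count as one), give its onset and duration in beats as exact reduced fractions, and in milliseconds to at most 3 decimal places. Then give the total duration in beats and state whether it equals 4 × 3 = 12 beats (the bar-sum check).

1) 0.0ms=0b +400.0ms=1/2b
2) 400.0ms=1/2b +400.0ms=1/2b
3) 800.0ms=1b +400.0ms=1/2b
4) 1200.0ms=3/2b +300.0ms=3/8b
5) 1500.0ms=15/8b +300.0ms=3/8b
6) 1800.0ms=9/4b +600.0ms=3/4b
7) 2400.0ms=3b +480.0ms=3/5b
8) 2880.0ms=18/5b +480.0ms=3/5b
9) 3360.0ms=21/5b +960.0ms=6/5b
10) 4320.0ms=27/5b +480.0ms=3/5b
11) 4800.0ms=6b +800.0ms=1b
12) 5600.0ms=7b +800.0ms=1b
13) 6400.0ms=8b +800.0ms=1b
14) 7200.0ms=9b +1200.0ms=3/2b
15) 8400.0ms=21/2b +600.0ms=3/4b
16) 9000.0ms=45/4b +600.0ms=3/4b
Σ=12b of 12 (75bpm 3/4) — PASS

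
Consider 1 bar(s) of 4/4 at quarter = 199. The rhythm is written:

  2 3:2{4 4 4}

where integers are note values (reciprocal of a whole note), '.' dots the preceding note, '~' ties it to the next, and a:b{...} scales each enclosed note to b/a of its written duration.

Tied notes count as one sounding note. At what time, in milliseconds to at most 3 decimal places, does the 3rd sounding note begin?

note 3 onset = 8/3b = 804.02ms

1. 0.0ms @ 0 + 603.015ms (2)
2. 603.015ms @ 2 + 201.005ms (2/3)
3. 804.02ms @ 8/3 + 201.005ms (2/3)
4. 1005.025ms @ 10/3 + 201.005ms (2/3)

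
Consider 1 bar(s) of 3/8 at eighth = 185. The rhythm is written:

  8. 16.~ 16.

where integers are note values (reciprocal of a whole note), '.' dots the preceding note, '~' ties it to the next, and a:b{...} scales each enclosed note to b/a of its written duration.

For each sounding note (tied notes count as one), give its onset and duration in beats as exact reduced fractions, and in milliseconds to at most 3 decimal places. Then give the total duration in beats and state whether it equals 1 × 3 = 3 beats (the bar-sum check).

1) 0.0ms=0b +486.486ms=3/2b
2) 486.486ms=3/2b +486.486ms=3/2b
Σ=3b of 3 (185bpm 3/8) — PASS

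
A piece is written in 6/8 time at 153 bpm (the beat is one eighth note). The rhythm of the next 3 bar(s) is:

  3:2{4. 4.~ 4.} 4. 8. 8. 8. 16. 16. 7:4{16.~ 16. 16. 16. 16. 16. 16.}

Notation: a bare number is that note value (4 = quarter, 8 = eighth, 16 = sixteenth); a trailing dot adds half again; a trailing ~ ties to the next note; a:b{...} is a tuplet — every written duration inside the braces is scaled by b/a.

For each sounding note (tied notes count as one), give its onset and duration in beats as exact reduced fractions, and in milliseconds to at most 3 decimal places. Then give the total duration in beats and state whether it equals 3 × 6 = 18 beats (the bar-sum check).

1) 0.0ms=0b +784.314ms=2b
2) 784.314ms=2b +1568.627ms=4b
3) 2352.941ms=6b +1176.471ms=3b
4) 3529.412ms=9b +588.235ms=3/2b
5) 4117.647ms=21/2b +588.235ms=3/2b
6) 4705.882ms=12b +588.235ms=3/2b
7) 5294.118ms=27/2b +294.118ms=3/4b
8) 5588.235ms=57/4b +294.118ms=3/4b
9) 5882.353ms=15b +336.134ms=6/7b
10) 6218.487ms=111/7b +168.067ms=3/7b
11) 6386.555ms=114/7b +168.067ms=3/7b
12) 6554.622ms=117/7b +168.067ms=3/7b
13) 6722.689ms=120/7b +168.067ms=3/7b
14) 6890.756ms=123/7b +168.067ms=3/7b
Σ=18b of 18 (153bpm 6/8) — PASS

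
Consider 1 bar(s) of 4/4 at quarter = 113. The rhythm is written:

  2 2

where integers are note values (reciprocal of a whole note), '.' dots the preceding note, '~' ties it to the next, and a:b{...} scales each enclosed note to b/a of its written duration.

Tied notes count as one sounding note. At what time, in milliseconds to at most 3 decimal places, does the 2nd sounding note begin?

note 2 onset = 2b = 1061.947ms

1. 0.0ms @ 0 + 1061.947ms (2)
2. 1061.947ms @ 2 + 1061.947ms (2)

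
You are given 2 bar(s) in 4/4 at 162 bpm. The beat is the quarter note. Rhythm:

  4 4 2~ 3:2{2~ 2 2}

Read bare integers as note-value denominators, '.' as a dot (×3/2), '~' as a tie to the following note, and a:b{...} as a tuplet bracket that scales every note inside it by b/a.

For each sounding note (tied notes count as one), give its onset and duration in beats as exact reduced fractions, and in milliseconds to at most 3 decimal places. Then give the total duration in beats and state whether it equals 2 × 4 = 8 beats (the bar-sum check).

1) 0.0ms=0b +370.37ms=1b
2) 370.37ms=1b +370.37ms=1b
3) 740.741ms=2b +1728.395ms=14/3b
4) 2469.136ms=20/3b +493.827ms=4/3b
Σ=8b of 8 (162bpm 4/4) — PASS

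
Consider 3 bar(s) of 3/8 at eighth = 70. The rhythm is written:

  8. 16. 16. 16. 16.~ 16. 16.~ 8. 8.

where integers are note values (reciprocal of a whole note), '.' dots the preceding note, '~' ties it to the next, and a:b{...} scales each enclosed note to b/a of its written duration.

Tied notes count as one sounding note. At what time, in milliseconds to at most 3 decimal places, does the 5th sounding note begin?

1. 0.0ms @ 0 + 1285.714ms (3/2)
2. 1285.714ms @ 3/2 + 642.857ms (3/4)
3. 1928.571ms @ 9/4 + 642.857ms (3/4)
4. 2571.429ms @ 3 + 642.857ms (3/4)
5. 3214.286ms @ 15/4 + 1285.714ms (3/2)
6. 4500.0ms @ 21/4 + 1928.571ms (9/4)
7. 6428.571ms @ 15/2 + 1285.714ms (3/2)

note 5 onset = 15/4b = 3214.286ms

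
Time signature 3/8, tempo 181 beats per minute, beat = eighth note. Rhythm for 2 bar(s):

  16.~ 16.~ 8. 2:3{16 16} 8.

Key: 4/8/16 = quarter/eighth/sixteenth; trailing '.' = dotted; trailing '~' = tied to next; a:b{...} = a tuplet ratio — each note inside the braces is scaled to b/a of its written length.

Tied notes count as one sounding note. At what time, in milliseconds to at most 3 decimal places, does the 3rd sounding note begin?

note 3 onset = 15/4b = 1243.094ms

1. 0.0ms @ 0 + 994.475ms (3)
2. 994.475ms @ 3 + 248.619ms (3/4)
3. 1243.094ms @ 15/4 + 248.619ms (3/4)
4. 1491.713ms @ 9/2 + 497.238ms (3/2)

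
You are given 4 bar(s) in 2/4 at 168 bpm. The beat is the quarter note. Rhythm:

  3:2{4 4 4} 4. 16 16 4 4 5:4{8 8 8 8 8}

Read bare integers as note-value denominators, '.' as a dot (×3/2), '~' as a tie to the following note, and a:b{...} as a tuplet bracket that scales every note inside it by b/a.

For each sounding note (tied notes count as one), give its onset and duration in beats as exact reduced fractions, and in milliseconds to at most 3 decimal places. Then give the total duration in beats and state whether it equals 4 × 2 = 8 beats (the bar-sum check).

1) 0.0ms=0b +238.095ms=2/3b
2) 238.095ms=2/3b +238.095ms=2/3b
3) 476.19ms=4/3b +238.095ms=2/3b
4) 714.286ms=2b +535.714ms=3/2b
5) 1250.0ms=7/2b +89.286ms=1/4b
6) 1339.286ms=15/4b +89.286ms=1/4b
7) 1428.571ms=4b +357.143ms=1b
8) 1785.714ms=5b +357.143ms=1b
9) 2142.857ms=6b +142.857ms=2/5b
10) 2285.714ms=32/5b +142.857ms=2/5b
11) 2428.571ms=34/5b +142.857ms=2/5b
12) 2571.429ms=36/5b +142.857ms=2/5b
13) 2714.286ms=38/5b +142.857ms=2/5b
Σ=8b of 8 (168bpm 2/4) — PASS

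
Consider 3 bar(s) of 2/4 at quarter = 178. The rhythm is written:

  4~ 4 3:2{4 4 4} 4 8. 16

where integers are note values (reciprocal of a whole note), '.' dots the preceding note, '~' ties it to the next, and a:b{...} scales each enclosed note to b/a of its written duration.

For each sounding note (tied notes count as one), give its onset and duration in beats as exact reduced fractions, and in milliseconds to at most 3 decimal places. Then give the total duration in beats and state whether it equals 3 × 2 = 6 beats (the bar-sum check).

1) 0.0ms=0b +674.157ms=2b
2) 674.157ms=2b +224.719ms=2/3b
3) 898.876ms=8/3b +224.719ms=2/3b
4) 1123.596ms=10/3b +224.719ms=2/3b
5) 1348.315ms=4b +337.079ms=1b
6) 1685.393ms=5b +252.809ms=3/4b
7) 1938.202ms=23/4b +84.27ms=1/4b
Σ=6b of 6 (178bpm 2/4) — PASS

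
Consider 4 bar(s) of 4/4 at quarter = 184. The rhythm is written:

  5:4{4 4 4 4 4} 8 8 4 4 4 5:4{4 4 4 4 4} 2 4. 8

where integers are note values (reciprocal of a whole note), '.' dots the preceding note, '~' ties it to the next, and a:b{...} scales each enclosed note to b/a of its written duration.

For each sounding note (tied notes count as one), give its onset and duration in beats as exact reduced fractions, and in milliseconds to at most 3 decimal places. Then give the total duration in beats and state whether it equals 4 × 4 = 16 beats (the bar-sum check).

1) 0.0ms=0b +260.87ms=4/5b
2) 260.87ms=4/5b +260.87ms=4/5b
3) 521.739ms=8/5b +260.87ms=4/5b
4) 782.609ms=12/5b +260.87ms=4/5b
5) 1043.478ms=16/5b +260.87ms=4/5b
6) 1304.348ms=4b +163.043ms=1/2b
7) 1467.391ms=9/2b +163.043ms=1/2b
8) 1630.435ms=5b +326.087ms=1b
9) 1956.522ms=6b +326.087ms=1b
10) 2282.609ms=7b +326.087ms=1b
11) 2608.696ms=8b +260.87ms=4/5b
12) 2869.565ms=44/5b +260.87ms=4/5b
13) 3130.435ms=48/5b +260.87ms=4/5b
14) 3391.304ms=52/5b +260.87ms=4/5b
15) 3652.174ms=56/5b +260.87ms=4/5b
16) 3913.043ms=12b +652.174ms=2b
17) 4565.217ms=14b +489.13ms=3/2b
18) 5054.348ms=31/2b +163.043ms=1/2b
Σ=16b of 16 (184bpm 4/4) — PASS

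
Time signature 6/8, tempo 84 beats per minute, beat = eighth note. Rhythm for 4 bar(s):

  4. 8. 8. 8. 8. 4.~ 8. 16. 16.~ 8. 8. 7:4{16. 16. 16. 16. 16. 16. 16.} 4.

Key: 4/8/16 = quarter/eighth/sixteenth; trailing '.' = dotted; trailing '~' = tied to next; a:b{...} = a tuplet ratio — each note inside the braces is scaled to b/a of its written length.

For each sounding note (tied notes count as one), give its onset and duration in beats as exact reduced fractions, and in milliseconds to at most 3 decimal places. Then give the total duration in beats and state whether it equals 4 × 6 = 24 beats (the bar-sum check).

1) 0.0ms=0b +2142.857ms=3b
2) 2142.857ms=3b +1071.429ms=3/2b
3) 3214.286ms=9/2b +1071.429ms=3/2b
4) 4285.714ms=6b +1071.429ms=3/2b
5) 5357.143ms=15/2b +1071.429ms=3/2b
6) 6428.571ms=9b +3214.286ms=9/2b
7) 9642.857ms=27/2b +535.714ms=3/4b
8) 10178.571ms=57/4b +1607.143ms=9/4b
9) 11785.714ms=33/2b +1071.429ms=3/2b
10) 12857.143ms=18b +306.122ms=3/7b
11) 13163.265ms=129/7b +306.122ms=3/7b
12) 13469.388ms=132/7b +306.122ms=3/7b
13) 13775.51ms=135/7b +306.122ms=3/7b
14) 14081.633ms=138/7b +306.122ms=3/7b
15) 14387.755ms=141/7b +306.122ms=3/7b
16) 14693.878ms=144/7b +306.122ms=3/7b
17) 15000.0ms=21b +2142.857ms=3b
Σ=24b of 24 (84bpm 6/8) — PASS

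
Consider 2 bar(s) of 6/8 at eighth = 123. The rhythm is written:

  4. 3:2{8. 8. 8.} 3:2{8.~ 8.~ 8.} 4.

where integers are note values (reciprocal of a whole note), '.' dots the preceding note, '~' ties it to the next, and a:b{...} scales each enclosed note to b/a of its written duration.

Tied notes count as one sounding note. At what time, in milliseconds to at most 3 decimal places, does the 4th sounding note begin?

note 4 onset = 5b = 2439.024ms

1. 0.0ms @ 0 + 1463.415ms (3)
2. 1463.415ms @ 3 + 487.805ms (1)
3. 1951.22ms @ 4 + 487.805ms (1)
4. 2439.024ms @ 5 + 487.805ms (1)
5. 2926.829ms @ 6 + 1463.415ms (3)
6. 4390.244ms @ 9 + 1463.415ms (3)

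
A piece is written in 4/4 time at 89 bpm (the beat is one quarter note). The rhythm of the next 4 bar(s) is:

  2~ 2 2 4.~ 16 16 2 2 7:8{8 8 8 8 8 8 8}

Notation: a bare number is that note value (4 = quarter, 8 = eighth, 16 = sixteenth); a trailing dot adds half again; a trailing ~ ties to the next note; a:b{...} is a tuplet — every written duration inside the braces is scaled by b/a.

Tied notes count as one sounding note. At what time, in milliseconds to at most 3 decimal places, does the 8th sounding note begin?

1. 0.0ms @ 0 + 2696.629ms (4)
2. 2696.629ms @ 4 + 1348.315ms (2)
3. 4044.944ms @ 6 + 1179.775ms (7/4)
4. 5224.719ms @ 31/4 + 168.539ms (1/4)
5. 5393.258ms @ 8 + 1348.315ms (2)
6. 6741.573ms @ 10 + 1348.315ms (2)
7. 8089.888ms @ 12 + 385.233ms (4/7)
8. 8475.12ms @ 88/7 + 385.233ms (4/7)
9. 8860.353ms @ 92/7 + 385.233ms (4/7)
10. 9245.586ms @ 96/7 + 385.233ms (4/7)
11. 9630.819ms @ 100/7 + 385.233ms (4/7)
12. 10016.051ms @ 104/7 + 385.233ms (4/7)
13. 10401.284ms @ 108/7 + 385.233ms (4/7)

note 8 onset = 88/7b = 8475.12ms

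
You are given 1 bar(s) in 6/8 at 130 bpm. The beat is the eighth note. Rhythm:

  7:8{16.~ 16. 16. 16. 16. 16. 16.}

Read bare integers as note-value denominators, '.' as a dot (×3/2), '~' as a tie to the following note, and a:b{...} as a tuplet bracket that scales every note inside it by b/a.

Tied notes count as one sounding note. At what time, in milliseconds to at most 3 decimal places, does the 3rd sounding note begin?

note 3 onset = 18/7b = 1186.813ms

1. 0.0ms @ 0 + 791.209ms (12/7)
2. 791.209ms @ 12/7 + 395.604ms (6/7)
3. 1186.813ms @ 18/7 + 395.604ms (6/7)
4. 1582.418ms @ 24/7 + 395.604ms (6/7)
5. 1978.022ms @ 30/7 + 395.604ms (6/7)
6. 2373.626ms @ 36/7 + 395.604ms (6/7)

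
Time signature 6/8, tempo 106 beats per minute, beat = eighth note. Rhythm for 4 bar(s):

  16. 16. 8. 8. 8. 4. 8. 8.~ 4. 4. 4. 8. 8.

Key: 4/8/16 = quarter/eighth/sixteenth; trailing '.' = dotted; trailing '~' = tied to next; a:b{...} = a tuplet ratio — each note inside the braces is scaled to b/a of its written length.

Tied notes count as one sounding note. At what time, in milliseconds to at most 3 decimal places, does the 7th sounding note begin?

1. 0.0ms @ 0 + 424.528ms (3/4)
2. 424.528ms @ 3/4 + 424.528ms (3/4)
3. 849.057ms @ 3/2 + 849.057ms (3/2)
4. 1698.113ms @ 3 + 849.057ms (3/2)
5. 2547.17ms @ 9/2 + 849.057ms (3/2)
6. 3396.226ms @ 6 + 1698.113ms (3)
7. 5094.34ms @ 9 + 849.057ms (3/2)
8. 5943.396ms @ 21/2 + 2547.17ms (9/2)
9. 8490.566ms @ 15 + 1698.113ms (3)
10. 10188.679ms @ 18 + 1698.113ms (3)
11. 11886.792ms @ 21 + 849.057ms (3/2)
12. 12735.849ms @ 45/2 + 849.057ms (3/2)

note 7 onset = 9b = 5094.34ms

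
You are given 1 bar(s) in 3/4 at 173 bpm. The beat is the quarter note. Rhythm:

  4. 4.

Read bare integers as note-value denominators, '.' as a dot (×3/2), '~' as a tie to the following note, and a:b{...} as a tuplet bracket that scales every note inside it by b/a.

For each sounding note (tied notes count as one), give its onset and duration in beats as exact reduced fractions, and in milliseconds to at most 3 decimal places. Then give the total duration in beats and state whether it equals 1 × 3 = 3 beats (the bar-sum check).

1) 0.0ms=0b +520.231ms=3/2b
2) 520.231ms=3/2b +520.231ms=3/2b
Σ=3b of 3 (173bpm 3/4) — PASS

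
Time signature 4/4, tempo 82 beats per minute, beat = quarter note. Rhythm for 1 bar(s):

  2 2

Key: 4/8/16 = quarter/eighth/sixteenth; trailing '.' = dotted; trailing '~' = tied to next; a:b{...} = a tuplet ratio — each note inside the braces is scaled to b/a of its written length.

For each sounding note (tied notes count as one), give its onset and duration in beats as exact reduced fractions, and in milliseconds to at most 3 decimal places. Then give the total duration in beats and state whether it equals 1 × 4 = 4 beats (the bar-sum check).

1) 0.0ms=0b +1463.415ms=2b
2) 1463.415ms=2b +1463.415ms=2b
Σ=4b of 4 (82bpm 4/4) — PASS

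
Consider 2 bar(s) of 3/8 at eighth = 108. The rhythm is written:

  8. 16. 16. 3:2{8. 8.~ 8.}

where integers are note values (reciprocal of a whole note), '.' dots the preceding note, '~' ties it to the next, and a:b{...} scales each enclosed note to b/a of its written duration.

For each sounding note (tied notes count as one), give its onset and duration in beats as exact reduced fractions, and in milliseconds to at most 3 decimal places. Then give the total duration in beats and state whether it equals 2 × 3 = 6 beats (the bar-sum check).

1) 0.0ms=0b +833.333ms=3/2b
2) 833.333ms=3/2b +416.667ms=3/4b
3) 1250.0ms=9/4b +416.667ms=3/4b
4) 1666.667ms=3b +555.556ms=1b
5) 2222.222ms=4b +1111.111ms=2b
Σ=6b of 6 (108bpm 3/8) — PASS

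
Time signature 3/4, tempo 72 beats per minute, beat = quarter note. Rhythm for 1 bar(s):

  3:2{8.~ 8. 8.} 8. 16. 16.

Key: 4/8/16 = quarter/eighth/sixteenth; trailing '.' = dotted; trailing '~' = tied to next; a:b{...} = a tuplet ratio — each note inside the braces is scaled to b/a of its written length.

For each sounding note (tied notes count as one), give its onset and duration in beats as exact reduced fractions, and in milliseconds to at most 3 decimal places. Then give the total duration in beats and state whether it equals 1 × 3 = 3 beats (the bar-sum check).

1) 0.0ms=0b +833.333ms=1b
2) 833.333ms=1b +416.667ms=1/2b
3) 1250.0ms=3/2b +625.0ms=3/4b
4) 1875.0ms=9/4b +312.5ms=3/8b
5) 2187.5ms=21/8b +312.5ms=3/8b
Σ=3b of 3 (72bpm 3/4) — PASS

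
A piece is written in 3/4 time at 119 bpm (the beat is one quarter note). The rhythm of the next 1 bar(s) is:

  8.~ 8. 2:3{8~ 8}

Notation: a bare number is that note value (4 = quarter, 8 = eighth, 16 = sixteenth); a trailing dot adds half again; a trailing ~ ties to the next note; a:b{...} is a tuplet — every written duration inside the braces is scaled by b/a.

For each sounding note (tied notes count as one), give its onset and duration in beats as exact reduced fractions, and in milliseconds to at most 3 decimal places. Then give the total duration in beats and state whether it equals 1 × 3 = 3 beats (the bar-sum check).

1) 0.0ms=0b +756.303ms=3/2b
2) 756.303ms=3/2b +756.303ms=3/2b
Σ=3b of 3 (119bpm 3/4) — PASS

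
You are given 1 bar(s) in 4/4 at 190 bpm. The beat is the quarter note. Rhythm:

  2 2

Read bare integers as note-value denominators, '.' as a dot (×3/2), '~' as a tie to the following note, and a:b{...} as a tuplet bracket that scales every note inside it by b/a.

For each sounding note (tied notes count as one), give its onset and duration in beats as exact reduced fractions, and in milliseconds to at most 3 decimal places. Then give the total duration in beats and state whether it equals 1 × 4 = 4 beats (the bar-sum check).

1) 0.0ms=0b +631.579ms=2b
2) 631.579ms=2b +631.579ms=2b
Σ=4b of 4 (190bpm 4/4) — PASS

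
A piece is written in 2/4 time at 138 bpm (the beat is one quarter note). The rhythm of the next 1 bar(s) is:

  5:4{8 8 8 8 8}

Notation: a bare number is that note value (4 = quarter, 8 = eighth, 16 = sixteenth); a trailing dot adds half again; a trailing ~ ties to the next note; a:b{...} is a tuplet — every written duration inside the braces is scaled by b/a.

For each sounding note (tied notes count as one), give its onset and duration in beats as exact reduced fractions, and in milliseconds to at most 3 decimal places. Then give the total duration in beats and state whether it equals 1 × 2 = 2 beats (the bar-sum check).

1) 0.0ms=0b +173.913ms=2/5b
2) 173.913ms=2/5b +173.913ms=2/5b
3) 347.826ms=4/5b +173.913ms=2/5b
4) 521.739ms=6/5b +173.913ms=2/5b
5) 695.652ms=8/5b +173.913ms=2/5b
Σ=2b of 2 (138bpm 2/4) — PASS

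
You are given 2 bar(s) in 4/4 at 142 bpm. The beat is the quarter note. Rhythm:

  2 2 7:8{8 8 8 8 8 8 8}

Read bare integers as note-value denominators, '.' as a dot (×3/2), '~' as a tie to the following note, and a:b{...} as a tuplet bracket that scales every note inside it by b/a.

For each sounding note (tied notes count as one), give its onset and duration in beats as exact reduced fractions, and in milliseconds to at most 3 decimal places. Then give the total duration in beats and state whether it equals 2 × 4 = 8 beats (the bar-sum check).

1) 0.0ms=0b +845.07ms=2b
2) 845.07ms=2b +845.07ms=2b
3) 1690.141ms=4b +241.449ms=4/7b
4) 1931.59ms=32/7b +241.449ms=4/7b
5) 2173.038ms=36/7b +241.449ms=4/7b
6) 2414.487ms=40/7b +241.449ms=4/7b
7) 2655.936ms=44/7b +241.449ms=4/7b
8) 2897.384ms=48/7b +241.449ms=4/7b
9) 3138.833ms=52/7b +241.449ms=4/7b
Σ=8b of 8 (142bpm 4/4) — PASS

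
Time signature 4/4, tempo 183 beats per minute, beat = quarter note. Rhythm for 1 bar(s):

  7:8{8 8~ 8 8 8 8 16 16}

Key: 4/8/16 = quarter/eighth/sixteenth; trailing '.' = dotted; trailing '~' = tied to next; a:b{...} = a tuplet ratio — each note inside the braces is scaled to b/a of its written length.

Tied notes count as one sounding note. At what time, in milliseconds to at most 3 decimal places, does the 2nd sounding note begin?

1. 0.0ms @ 0 + 187.354ms (4/7)
2. 187.354ms @ 4/7 + 374.707ms (8/7)
3. 562.061ms @ 12/7 + 187.354ms (4/7)
4. 749.415ms @ 16/7 + 187.354ms (4/7)
5. 936.768ms @ 20/7 + 187.354ms (4/7)
6. 1124.122ms @ 24/7 + 93.677ms (2/7)
7. 1217.799ms @ 26/7 + 93.677ms (2/7)

note 2 onset = 4/7b = 187.354ms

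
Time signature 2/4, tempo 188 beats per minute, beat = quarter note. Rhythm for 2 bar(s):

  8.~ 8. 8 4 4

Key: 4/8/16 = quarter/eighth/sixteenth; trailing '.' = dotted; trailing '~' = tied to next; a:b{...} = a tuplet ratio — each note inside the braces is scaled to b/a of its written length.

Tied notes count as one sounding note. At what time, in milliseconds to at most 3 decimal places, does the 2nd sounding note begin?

note 2 onset = 3/2b = 478.723ms

1. 0.0ms @ 0 + 478.723ms (3/2)
2. 478.723ms @ 3/2 + 159.574ms (1/2)
3. 638.298ms @ 2 + 319.149ms (1)
4. 957.447ms @ 3 + 319.149ms (1)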